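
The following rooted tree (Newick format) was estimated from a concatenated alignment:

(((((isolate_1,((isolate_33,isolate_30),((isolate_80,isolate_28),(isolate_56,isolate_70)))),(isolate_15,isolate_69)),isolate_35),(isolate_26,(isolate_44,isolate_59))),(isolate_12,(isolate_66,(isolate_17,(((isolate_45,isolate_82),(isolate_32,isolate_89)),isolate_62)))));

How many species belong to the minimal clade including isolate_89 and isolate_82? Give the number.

4

The MRCA of isolate_89 and isolate_82 is the node subtending ((isolate_45,isolate_82),(isolate_32,isolate_89)).
That clade contains 4 terminal taxa: isolate_32, isolate_45, isolate_82, isolate_89.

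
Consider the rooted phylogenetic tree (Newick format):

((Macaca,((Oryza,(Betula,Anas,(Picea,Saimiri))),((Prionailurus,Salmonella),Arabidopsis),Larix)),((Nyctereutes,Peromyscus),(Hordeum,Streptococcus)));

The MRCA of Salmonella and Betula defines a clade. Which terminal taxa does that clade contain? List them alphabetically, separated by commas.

Anas, Arabidopsis, Betula, Larix, Oryza, Picea, Prionailurus, Saimiri, Salmonella

Tracing Salmonella: it sits inside (Prionailurus,Salmonella).
Tracing Betula: it sits inside (Betula,Anas,(Picea,Saimiri)).
The smallest clade enclosing both is ((Oryza,(Betula,Anas,(Picea,Saimiri))),((Prionailurus,Salmonella),Arabidopsis),Larix); the answer is its 9 terminal taxa in alphabetical order.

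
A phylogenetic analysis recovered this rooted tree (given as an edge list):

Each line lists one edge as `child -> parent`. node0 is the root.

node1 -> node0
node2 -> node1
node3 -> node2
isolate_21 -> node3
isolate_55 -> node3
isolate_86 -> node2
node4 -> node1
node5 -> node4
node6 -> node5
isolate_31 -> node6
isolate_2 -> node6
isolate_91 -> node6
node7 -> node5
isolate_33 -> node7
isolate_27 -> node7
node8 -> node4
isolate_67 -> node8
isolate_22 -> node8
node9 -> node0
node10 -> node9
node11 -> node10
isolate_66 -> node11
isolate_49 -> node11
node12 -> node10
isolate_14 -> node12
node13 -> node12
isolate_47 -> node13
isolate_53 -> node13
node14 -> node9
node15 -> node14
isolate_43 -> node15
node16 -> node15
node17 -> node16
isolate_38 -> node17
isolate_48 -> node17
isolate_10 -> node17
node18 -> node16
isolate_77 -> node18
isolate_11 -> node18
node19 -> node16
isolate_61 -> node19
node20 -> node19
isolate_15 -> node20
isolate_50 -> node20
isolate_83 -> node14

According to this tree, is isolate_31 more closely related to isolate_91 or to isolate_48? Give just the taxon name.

isolate_91

The MRCA of isolate_31 and isolate_91 subtends (isolate_31,isolate_2,isolate_91) (3 taxa).
The MRCA of isolate_31 and isolate_48 is the root, subtending the entire tree (25 taxa).
The first is nested inside the second, so isolate_31 shares a more recent common ancestor with isolate_91.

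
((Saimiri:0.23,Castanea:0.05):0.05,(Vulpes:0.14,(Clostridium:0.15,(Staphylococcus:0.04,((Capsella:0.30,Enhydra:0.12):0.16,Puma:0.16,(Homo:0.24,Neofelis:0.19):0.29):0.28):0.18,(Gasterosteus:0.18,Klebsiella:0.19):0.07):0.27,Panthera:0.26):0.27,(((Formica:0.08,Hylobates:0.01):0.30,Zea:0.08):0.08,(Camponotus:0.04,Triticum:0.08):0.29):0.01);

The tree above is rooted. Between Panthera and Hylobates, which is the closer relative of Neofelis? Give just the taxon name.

The MRCA of Neofelis and Panthera subtends (Vulpes,(Clostridium,(Staphylococcus,((Capsella,Enhydra),Puma,(Homo,Neofelis))),(Gasterosteus,Klebsiella)),Panthera) (11 taxa).
The MRCA of Neofelis and Hylobates is the root, subtending the entire tree (18 taxa).
The first is nested inside the second, so Neofelis shares a more recent common ancestor with Panthera.

Panthera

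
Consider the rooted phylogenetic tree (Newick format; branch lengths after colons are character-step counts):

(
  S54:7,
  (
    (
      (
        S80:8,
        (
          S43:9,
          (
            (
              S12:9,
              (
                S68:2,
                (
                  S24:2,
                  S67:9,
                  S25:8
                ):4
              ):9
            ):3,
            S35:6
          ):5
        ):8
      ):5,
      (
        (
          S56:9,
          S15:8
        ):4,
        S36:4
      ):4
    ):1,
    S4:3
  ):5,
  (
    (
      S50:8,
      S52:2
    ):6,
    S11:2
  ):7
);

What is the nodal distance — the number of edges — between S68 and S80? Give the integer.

The MRCA of S68 and S80 is the node subtending (S80,(S43,((S12,(S68,(S24,S67,S25))),S35))).
From S68 up to that node: 5 branches. From S80 up to the same node: 1 branch. Total: 5 + 1 = 6.

6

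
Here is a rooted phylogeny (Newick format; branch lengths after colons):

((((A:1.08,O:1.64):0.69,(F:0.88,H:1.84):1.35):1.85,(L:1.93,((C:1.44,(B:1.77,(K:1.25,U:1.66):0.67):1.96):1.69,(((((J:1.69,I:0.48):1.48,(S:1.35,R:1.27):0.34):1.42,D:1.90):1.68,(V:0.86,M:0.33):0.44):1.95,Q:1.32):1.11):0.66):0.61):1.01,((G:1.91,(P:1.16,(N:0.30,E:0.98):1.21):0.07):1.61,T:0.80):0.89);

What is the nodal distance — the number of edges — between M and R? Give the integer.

6

The MRCA of M and R is the node subtending ((((J,I),(S,R)),D),(V,M)).
From M up to that node: 2 branches. From R up to the same node: 4 branches. Total: 2 + 4 = 6.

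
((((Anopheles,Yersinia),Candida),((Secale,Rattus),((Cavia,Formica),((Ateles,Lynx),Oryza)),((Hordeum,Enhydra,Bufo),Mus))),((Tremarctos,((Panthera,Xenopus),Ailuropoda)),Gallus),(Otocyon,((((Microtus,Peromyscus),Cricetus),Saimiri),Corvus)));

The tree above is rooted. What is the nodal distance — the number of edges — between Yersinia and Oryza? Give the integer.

The MRCA of Yersinia and Oryza is the node subtending (((Anopheles,Yersinia),Candida),((Secale,Rattus),((Cavia,Formica),((Ateles,Lynx),Oryza)),((Hordeum,Enhydra,Bufo),Mus))).
From Yersinia up to that node: 3 branches. From Oryza up to the same node: 4 branches. Total: 3 + 4 = 7.

7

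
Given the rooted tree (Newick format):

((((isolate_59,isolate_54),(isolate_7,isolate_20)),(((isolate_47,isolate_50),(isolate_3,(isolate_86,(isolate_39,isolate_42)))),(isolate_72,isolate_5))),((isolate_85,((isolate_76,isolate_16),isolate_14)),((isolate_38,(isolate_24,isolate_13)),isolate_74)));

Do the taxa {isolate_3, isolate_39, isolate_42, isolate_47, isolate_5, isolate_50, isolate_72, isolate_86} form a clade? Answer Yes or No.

Yes

The most recent common ancestor of these taxa subtends (((isolate_47,isolate_50),(isolate_3,(isolate_86,(isolate_39,isolate_42)))),(isolate_72,isolate_5)).
That clade has exactly 8 tips — every listed taxon and nothing else — so the group is monophyletic.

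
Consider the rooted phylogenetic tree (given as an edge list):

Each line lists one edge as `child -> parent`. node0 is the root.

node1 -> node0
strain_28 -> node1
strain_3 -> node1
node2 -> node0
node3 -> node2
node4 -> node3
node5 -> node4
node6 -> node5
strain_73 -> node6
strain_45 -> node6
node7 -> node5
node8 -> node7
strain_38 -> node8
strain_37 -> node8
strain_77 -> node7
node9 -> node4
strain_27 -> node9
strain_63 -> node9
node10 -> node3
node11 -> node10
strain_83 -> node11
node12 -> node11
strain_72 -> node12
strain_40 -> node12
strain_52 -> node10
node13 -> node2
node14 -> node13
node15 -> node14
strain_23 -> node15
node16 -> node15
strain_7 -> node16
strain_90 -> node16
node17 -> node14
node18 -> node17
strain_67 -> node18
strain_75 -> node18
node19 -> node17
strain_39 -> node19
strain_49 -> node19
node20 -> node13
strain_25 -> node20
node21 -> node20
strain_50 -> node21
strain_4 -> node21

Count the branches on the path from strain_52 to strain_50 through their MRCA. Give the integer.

7

The MRCA of strain_52 and strain_50 is the node subtending (((((strain_73,strain_45),((strain_38,strain_37),strain_77)),(strain_27,strain_63)),((strain_83,(strain_72,strain_40)),strain_52)),(((strain_23,(strain_7,strain_90)),((strain_67,strain_75),(strain_39,strain_49))),(strain_25,(strain_50,strain_4)))).
From strain_52 up to that node: 3 branches. From strain_50 up to the same node: 4 branches. Total: 3 + 4 = 7.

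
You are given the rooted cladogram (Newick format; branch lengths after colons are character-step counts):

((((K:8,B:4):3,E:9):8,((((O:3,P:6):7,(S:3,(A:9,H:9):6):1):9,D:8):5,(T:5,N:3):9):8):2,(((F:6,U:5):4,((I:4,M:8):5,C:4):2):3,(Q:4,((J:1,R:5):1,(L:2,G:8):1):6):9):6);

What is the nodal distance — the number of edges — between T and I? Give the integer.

The MRCA of T and I is the root of the tree.
From T up to that node: 4 branches. From I up to the same node: 5 branches. Total: 4 + 5 = 9.

9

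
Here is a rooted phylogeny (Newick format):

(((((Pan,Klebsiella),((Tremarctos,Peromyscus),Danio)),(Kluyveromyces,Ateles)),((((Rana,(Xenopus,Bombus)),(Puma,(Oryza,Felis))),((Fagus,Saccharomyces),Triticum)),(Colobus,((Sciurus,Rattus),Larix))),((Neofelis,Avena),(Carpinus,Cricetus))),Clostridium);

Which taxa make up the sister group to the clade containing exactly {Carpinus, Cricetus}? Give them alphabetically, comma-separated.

Avena, Neofelis

The clade containing exactly {Carpinus, Cricetus} attaches to the tree at the node subtending ((Neofelis,Avena),(Carpinus,Cricetus)).
The other lineage descending from that same node — the sister group — is (Neofelis,Avena); its 2 tips in alphabetical order are the answer.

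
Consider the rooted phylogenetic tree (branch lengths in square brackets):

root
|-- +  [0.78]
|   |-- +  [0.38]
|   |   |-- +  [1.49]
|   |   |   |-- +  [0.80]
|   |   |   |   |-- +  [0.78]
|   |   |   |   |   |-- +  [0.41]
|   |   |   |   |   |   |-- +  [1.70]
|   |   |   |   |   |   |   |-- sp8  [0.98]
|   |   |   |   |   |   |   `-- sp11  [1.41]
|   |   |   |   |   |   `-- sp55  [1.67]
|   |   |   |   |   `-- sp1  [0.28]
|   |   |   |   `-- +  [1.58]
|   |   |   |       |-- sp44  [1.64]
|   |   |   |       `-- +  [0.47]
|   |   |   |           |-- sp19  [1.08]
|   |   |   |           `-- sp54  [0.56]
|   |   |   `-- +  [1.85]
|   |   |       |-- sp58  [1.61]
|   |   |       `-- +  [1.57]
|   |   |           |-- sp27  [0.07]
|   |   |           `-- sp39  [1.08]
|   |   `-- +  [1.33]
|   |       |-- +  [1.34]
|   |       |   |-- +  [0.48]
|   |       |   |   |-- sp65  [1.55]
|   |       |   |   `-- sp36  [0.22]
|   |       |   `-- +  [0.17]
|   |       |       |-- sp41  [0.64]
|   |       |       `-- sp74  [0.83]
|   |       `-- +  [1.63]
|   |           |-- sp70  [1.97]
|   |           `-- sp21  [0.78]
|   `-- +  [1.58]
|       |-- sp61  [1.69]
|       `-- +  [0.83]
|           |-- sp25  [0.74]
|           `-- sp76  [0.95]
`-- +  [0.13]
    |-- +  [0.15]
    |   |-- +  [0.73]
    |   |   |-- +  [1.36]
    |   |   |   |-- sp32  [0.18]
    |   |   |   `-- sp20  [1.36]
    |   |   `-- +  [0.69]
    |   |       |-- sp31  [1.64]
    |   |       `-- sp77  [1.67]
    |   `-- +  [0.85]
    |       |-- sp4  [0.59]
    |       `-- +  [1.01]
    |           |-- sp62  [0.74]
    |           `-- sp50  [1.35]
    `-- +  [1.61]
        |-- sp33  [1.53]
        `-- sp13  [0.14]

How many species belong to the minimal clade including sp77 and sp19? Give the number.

28

The MRCA of sp77 and sp19 is the root, so the clade is the entire tree.
That clade contains 28 terminal taxa: sp1, sp11, sp13, sp19, sp20, sp21, sp25, sp27, sp31, sp32, sp33, sp36, sp39, sp4, sp41, sp44, sp50, sp54, sp55, sp58, sp61, sp62, sp65, sp70, sp74, sp76, sp77, sp8.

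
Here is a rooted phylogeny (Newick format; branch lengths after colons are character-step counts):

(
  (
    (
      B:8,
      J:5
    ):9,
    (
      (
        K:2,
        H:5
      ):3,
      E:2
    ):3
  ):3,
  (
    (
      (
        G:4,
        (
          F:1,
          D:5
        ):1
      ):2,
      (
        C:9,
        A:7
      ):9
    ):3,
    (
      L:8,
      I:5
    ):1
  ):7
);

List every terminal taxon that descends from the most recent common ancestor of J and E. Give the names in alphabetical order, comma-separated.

B, E, H, J, K

Tracing J: it sits inside (B,J).
Tracing E: it sits inside ((K,H),E).
The smallest clade enclosing both is ((B,J),((K,H),E)); the answer is its 5 terminal taxa in alphabetical order.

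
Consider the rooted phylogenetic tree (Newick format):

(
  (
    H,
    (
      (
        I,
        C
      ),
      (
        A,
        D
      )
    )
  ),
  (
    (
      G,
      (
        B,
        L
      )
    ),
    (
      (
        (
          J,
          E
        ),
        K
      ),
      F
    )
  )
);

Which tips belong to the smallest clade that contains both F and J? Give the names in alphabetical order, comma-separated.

Tracing F: it sits inside (((J,E),K),F).
Tracing J: it sits inside (J,E).
The smallest clade enclosing both is (((J,E),K),F); the answer is its 4 terminal taxa in alphabetical order.

E, F, J, K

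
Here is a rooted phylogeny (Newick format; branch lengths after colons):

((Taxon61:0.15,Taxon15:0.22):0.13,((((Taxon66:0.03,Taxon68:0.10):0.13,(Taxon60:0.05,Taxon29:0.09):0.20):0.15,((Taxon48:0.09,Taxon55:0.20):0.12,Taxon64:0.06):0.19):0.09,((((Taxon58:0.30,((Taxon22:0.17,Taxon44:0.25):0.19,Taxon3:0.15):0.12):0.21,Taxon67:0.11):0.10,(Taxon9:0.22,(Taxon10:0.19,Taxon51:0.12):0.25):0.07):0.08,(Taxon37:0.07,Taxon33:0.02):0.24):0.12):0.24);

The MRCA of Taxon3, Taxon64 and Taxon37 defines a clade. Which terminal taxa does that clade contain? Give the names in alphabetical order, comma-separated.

Taxon10, Taxon22, Taxon29, Taxon3, Taxon33, Taxon37, Taxon44, Taxon48, Taxon51, Taxon55, Taxon58, Taxon60, Taxon64, Taxon66, Taxon67, Taxon68, Taxon9

Tracing Taxon3: it sits inside ((Taxon22,Taxon44),Taxon3).
Tracing Taxon64: it sits inside ((Taxon48,Taxon55),Taxon64).
Tracing Taxon37: it sits inside (Taxon37,Taxon33).
The smallest clade enclosing all 3 is ((((Taxon66,Taxon68),(Taxon60,Taxon29)),((Taxon48,Taxon55),Taxon64)),((((Taxon58,((Taxon22,Taxon44),Taxon3)),Taxon67),(Taxon9,(Taxon10,Taxon51))),(Taxon37,Taxon33))); the answer is its 17 terminal taxa in alphabetical order.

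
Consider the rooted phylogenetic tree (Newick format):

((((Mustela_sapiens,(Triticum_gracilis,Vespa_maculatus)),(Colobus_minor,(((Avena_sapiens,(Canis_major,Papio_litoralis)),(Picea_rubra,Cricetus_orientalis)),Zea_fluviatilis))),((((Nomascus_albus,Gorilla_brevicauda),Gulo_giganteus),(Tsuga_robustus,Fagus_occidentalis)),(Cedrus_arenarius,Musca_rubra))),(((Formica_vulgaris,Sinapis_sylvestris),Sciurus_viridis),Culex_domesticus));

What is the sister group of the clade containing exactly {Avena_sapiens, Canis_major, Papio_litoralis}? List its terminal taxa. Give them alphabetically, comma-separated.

Cricetus_orientalis, Picea_rubra

The clade containing exactly {Avena_sapiens, Canis_major, Papio_litoralis} attaches to the tree at the node subtending ((Avena_sapiens,(Canis_major,Papio_litoralis)),(Picea_rubra,Cricetus_orientalis)).
The other lineage descending from that same node — the sister group — is (Picea_rubra,Cricetus_orientalis); its 2 tips in alphabetical order are the answer.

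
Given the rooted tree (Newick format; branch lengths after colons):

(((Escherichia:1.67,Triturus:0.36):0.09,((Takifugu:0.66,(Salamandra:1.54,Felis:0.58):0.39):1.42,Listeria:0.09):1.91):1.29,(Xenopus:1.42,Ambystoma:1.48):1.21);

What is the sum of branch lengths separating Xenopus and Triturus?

4.37

The path runs Xenopus → … → MRCA → … → Triturus; the MRCA is the root of the tree.
Branch lengths along that path: 1.42 + 1.21 + 1.29 + 0.09 + 0.36 = 4.37.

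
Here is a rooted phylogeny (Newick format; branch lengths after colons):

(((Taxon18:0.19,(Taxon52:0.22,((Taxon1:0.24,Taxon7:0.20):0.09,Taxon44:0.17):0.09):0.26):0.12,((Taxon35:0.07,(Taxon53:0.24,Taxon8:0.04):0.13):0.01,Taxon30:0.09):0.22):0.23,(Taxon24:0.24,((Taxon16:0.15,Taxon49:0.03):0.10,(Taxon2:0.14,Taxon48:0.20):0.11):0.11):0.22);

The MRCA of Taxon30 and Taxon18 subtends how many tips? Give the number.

The MRCA of Taxon30 and Taxon18 is the node subtending ((Taxon18,(Taxon52,((Taxon1,Taxon7),Taxon44))),((Taxon35,(Taxon53,Taxon8)),Taxon30)).
That clade contains 9 terminal taxa: Taxon1, Taxon18, Taxon30, Taxon35, Taxon44, Taxon52, Taxon53, Taxon7, Taxon8.

9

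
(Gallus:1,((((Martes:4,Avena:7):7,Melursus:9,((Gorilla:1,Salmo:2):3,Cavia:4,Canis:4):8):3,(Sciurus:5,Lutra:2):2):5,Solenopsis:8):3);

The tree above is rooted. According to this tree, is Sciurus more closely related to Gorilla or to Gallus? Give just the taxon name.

Gorilla

The MRCA of Sciurus and Gorilla subtends (((Martes,Avena),Melursus,((Gorilla,Salmo),Cavia,Canis)),(Sciurus,Lutra)) (9 taxa).
The MRCA of Sciurus and Gallus is the root, subtending the entire tree (11 taxa).
The first is nested inside the second, so Sciurus shares a more recent common ancestor with Gorilla.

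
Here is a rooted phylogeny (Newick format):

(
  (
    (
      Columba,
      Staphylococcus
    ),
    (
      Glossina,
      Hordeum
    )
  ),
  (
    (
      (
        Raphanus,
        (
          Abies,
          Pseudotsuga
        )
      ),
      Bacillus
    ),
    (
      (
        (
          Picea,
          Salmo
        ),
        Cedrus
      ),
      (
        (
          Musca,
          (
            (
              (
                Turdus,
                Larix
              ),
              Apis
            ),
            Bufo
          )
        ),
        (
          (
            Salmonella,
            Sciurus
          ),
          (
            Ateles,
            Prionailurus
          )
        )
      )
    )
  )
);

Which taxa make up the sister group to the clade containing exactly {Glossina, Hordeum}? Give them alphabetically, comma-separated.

The clade containing exactly {Glossina, Hordeum} attaches to the tree at the node subtending ((Columba,Staphylococcus),(Glossina,Hordeum)).
The other lineage descending from that same node — the sister group — is (Columba,Staphylococcus); its 2 tips in alphabetical order are the answer.

Columba, Staphylococcus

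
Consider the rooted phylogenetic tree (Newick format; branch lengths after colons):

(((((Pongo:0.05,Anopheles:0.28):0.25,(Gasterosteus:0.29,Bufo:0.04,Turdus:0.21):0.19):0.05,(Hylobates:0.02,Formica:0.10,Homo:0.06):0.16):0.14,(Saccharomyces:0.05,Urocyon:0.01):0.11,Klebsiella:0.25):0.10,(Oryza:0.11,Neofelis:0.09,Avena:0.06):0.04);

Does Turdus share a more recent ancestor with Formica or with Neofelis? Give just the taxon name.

Formica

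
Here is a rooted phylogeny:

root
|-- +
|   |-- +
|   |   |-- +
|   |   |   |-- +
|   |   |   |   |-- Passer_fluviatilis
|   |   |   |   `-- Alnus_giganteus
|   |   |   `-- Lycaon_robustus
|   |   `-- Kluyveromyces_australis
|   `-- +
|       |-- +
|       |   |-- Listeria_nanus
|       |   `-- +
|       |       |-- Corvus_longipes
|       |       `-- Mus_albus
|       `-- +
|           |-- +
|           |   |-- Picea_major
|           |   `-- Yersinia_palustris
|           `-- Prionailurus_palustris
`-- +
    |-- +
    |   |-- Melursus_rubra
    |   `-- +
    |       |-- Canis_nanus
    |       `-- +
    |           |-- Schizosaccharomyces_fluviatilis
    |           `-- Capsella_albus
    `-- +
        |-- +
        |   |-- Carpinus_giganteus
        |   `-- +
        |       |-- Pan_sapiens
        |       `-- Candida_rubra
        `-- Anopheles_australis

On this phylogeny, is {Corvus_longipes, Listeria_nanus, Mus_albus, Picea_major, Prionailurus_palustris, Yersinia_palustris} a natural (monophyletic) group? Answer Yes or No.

Yes

The most recent common ancestor of these taxa subtends ((Listeria_nanus,(Corvus_longipes,Mus_albus)),((Picea_major,Yersinia_palustris),Prionailurus_palustris)).
That clade has exactly 6 tips — every listed taxon and nothing else — so the group is monophyletic.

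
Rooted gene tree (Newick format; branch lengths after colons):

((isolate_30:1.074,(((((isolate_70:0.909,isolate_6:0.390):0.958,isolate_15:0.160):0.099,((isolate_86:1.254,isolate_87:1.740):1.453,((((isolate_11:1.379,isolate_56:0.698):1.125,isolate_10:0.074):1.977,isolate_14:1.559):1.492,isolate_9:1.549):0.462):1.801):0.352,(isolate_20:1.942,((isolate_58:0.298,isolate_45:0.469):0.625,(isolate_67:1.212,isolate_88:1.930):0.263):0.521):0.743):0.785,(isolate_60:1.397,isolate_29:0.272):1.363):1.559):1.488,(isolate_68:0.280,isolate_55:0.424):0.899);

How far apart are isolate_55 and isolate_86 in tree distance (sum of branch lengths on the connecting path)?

10.015

The path runs isolate_55 → … → MRCA → … → isolate_86; the MRCA is the root of the tree.
Branch lengths along that path: 0.424 + 0.899 + 1.488 + 1.559 + 0.785 + 0.352 + 1.801 + 1.453 + 1.254 = 10.015.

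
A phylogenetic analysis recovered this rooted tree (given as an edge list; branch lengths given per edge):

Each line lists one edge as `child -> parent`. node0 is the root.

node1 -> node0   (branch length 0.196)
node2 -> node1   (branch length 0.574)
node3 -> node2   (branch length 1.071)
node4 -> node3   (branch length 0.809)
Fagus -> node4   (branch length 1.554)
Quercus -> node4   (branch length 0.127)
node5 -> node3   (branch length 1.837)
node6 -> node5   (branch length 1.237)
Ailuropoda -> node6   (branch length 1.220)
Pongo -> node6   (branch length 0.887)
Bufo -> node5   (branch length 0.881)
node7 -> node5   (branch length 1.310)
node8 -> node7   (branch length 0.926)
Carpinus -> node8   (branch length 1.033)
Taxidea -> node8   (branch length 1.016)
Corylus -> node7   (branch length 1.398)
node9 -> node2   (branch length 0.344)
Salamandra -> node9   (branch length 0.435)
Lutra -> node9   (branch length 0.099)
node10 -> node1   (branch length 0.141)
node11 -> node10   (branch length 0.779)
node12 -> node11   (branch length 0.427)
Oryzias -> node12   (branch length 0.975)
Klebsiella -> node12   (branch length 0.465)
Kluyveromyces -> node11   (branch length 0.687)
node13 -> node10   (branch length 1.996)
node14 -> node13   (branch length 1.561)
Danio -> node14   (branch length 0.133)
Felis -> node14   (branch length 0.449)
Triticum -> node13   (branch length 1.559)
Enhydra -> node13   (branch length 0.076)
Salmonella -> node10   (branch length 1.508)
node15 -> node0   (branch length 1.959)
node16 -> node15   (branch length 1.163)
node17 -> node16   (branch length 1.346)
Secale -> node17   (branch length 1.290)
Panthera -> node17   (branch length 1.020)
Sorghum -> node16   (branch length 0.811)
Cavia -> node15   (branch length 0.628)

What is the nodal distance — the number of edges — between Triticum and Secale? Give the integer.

8

The MRCA of Triticum and Secale is the root of the tree.
From Triticum up to that node: 4 branches. From Secale up to the same node: 4 branches. Total: 4 + 4 = 8.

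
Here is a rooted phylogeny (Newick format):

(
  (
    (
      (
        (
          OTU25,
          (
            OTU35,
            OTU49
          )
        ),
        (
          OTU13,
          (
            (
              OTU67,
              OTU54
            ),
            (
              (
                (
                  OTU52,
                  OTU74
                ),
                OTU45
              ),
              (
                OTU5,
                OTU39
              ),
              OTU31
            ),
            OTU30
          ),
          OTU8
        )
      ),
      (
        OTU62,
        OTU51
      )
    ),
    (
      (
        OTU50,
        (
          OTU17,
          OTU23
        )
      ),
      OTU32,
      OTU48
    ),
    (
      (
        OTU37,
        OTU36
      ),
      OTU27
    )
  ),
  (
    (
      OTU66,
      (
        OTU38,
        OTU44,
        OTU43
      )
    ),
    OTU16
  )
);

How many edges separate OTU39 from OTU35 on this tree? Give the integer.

8

The MRCA of OTU39 and OTU35 is the node subtending ((OTU25,(OTU35,OTU49)),(OTU13,((OTU67,OTU54),(((OTU52,OTU74),OTU45),(OTU5,OTU39),OTU31),OTU30),OTU8)).
From OTU39 up to that node: 5 branches. From OTU35 up to the same node: 3 branches. Total: 5 + 3 = 8.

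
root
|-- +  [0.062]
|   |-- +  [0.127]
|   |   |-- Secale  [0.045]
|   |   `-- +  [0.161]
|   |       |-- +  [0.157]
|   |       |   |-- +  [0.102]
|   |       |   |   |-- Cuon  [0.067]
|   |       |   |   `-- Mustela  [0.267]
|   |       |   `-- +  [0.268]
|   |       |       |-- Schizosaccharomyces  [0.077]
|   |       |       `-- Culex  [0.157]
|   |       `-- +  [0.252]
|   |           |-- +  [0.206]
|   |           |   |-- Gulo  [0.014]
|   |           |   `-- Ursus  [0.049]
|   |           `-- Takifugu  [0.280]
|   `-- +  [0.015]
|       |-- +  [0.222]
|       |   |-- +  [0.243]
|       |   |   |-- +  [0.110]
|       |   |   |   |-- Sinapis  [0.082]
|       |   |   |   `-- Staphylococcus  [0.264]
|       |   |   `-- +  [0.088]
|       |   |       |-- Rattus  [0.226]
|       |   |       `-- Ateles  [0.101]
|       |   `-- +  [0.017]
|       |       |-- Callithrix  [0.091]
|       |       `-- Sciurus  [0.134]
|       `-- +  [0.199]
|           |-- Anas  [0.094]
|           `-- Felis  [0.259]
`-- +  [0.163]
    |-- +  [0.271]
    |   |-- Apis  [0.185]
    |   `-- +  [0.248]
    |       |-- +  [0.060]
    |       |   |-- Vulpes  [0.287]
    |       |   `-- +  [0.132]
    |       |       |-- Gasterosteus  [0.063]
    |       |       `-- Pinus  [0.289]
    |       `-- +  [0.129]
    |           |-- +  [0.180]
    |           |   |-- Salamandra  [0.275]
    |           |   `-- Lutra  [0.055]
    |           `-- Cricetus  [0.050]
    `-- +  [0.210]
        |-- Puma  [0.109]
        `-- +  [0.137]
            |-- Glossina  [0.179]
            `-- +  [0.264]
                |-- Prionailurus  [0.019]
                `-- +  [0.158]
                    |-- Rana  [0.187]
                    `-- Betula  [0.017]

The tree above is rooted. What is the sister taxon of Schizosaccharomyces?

Culex

Schizosaccharomyces attaches to the tree at the node subtending (Schizosaccharomyces,Culex).
The other lineage descending from that same node — the sister group — is the single tip Culex.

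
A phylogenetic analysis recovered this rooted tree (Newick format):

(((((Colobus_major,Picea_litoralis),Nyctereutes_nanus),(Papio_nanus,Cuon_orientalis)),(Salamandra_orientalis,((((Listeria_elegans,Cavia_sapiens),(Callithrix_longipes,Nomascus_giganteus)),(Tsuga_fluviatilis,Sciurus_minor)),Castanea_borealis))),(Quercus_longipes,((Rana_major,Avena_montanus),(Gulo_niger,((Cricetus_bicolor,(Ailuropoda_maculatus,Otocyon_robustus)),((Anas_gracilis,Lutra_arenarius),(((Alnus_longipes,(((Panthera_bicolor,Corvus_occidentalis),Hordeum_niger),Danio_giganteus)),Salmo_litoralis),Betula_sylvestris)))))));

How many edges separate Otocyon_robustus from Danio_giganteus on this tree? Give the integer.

9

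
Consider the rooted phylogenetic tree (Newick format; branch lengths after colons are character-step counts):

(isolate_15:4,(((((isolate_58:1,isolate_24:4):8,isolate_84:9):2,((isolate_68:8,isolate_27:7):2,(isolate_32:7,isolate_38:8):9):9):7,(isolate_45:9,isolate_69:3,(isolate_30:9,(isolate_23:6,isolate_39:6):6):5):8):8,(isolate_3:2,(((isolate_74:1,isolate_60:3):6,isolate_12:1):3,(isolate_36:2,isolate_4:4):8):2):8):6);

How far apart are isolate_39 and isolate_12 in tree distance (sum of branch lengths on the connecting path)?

The path runs isolate_39 → … → MRCA → … → isolate_12; the MRCA is the node subtending (((((isolate_58,isolate_24),isolate_84),((isolate_68,isolate_27),(isolate_32,isolate_38))),(isolate_45,isolate_69,(isolate_30,(isolate_23,isolate_39)))),(isolate_3,(((isolate_74,isolate_60),isolate_12),(isolate_36,isolate_4)))).
Branch lengths along that path: 6 + 6 + 5 + 8 + 8 + 8 + 2 + 3 + 1 = 47.

47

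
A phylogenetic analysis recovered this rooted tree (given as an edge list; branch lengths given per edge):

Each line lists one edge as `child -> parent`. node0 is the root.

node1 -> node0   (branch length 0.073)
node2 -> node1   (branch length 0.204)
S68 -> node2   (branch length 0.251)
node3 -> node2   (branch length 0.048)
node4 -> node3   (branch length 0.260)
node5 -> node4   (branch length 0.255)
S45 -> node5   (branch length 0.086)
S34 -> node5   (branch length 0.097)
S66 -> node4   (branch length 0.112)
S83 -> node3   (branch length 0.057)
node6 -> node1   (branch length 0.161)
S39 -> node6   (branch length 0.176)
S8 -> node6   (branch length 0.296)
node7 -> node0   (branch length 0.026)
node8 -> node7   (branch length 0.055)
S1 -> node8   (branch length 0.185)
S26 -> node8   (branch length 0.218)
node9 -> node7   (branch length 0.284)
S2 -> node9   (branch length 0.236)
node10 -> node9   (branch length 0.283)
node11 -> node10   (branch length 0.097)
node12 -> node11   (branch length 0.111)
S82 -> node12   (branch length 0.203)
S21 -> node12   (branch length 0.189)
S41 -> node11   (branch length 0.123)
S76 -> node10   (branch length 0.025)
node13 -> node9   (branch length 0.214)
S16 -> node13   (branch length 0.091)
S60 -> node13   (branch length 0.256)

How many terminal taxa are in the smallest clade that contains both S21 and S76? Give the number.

The MRCA of S21 and S76 is the node subtending (((S82,S21),S41),S76).
That clade contains 4 terminal taxa: S21, S41, S76, S82.

4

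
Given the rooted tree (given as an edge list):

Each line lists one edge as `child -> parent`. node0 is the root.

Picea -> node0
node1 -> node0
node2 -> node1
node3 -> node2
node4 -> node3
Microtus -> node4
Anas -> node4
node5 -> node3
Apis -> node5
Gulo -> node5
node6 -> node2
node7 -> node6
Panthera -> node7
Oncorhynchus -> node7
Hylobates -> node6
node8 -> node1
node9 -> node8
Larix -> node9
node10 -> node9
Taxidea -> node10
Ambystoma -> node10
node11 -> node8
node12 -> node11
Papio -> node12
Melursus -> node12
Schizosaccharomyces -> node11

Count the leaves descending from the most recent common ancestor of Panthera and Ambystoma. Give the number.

The MRCA of Panthera and Ambystoma is the node subtending ((((Microtus,Anas),(Apis,Gulo)),((Panthera,Oncorhynchus),Hylobates)),((Larix,(Taxidea,Ambystoma)),((Papio,Melursus),Schizosaccharomyces))).
That clade contains 13 terminal taxa: Ambystoma, Anas, Apis, Gulo, Hylobates, Larix, Melursus, Microtus, Oncorhynchus, Panthera, Papio, Schizosaccharomyces, Taxidea.

13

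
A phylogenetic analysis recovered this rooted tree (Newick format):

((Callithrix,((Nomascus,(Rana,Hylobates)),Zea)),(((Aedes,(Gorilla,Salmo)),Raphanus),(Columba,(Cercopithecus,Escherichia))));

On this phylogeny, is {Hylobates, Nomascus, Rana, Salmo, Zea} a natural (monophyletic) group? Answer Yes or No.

No

The MRCA of the listed taxa is the root, so the smallest clade containing them is the whole tree.
That clade also contains Aedes, Callithrix, Cercopithecus, Columba, Escherichia, Gorilla, Raphanus, which are not in the proposed group, so the group is not monophyletic.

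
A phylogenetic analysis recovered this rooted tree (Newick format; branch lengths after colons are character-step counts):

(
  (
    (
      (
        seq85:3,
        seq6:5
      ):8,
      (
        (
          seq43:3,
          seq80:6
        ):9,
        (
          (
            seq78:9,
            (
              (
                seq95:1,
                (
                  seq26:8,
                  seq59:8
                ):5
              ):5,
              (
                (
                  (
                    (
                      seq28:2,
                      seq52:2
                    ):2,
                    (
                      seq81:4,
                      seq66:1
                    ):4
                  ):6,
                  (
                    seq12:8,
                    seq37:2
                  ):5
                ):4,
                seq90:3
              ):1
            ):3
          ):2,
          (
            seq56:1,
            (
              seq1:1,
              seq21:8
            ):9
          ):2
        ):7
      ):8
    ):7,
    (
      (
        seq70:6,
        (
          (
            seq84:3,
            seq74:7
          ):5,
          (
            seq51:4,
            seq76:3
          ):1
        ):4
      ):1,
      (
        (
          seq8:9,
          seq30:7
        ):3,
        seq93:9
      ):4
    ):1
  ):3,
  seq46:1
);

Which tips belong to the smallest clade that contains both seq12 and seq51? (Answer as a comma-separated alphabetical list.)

Tracing seq12: it sits inside (seq12,seq37).
Tracing seq51: it sits inside (seq51,seq76).
The smallest clade enclosing both is (((seq85,seq6),((seq43,seq80),((seq78,((seq95,(seq26,seq59)),((((seq28,seq52),(seq81,seq66)),(seq12,seq37)),seq90))),(seq56,(seq1,seq21))))),((seq70,((seq84,seq74),(seq51,seq76))),((seq8,seq30),seq93))); the answer is its 26 terminal taxa in alphabetical order.

seq1, seq12, seq21, seq26, seq28, seq30, seq37, seq43, seq51, seq52, seq56, seq59, seq6, seq66, seq70, seq74, seq76, seq78, seq8, seq80, seq81, seq84, seq85, seq90, seq93, seq95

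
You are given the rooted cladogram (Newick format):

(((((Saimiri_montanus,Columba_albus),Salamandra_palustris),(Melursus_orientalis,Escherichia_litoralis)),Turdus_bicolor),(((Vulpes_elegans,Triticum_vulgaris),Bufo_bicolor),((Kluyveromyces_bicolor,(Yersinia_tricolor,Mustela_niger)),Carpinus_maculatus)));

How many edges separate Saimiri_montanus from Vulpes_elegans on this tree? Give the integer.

9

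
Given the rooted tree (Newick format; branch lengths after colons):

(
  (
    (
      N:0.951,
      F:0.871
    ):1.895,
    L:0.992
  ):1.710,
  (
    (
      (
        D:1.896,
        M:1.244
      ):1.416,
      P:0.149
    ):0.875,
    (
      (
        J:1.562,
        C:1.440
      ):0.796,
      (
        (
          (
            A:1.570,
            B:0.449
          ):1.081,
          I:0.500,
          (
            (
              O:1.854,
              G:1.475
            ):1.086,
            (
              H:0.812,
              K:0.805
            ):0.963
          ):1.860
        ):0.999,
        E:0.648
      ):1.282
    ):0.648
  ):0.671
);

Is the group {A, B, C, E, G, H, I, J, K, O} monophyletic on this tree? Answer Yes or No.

Yes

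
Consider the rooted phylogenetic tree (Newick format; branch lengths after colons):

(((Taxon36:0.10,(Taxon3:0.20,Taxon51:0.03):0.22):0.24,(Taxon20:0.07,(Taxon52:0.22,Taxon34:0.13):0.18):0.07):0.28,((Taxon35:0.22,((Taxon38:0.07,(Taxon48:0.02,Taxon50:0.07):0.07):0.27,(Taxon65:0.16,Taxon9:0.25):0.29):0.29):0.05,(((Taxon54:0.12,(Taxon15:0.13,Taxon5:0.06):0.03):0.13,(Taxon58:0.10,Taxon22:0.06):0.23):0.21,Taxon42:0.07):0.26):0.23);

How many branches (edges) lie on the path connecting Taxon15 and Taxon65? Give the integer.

9

The MRCA of Taxon15 and Taxon65 is the node subtending ((Taxon35,((Taxon38,(Taxon48,Taxon50)),(Taxon65,Taxon9))),(((Taxon54,(Taxon15,Taxon5)),(Taxon58,Taxon22)),Taxon42)).
From Taxon15 up to that node: 5 branches. From Taxon65 up to the same node: 4 branches. Total: 5 + 4 = 9.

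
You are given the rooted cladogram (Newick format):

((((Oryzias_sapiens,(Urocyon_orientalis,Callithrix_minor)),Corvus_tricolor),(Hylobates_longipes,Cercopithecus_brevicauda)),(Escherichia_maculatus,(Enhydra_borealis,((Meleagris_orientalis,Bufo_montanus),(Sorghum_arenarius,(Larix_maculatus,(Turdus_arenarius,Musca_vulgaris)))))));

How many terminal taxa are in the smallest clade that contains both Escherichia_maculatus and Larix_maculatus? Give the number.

The MRCA of Escherichia_maculatus and Larix_maculatus is the node subtending (Escherichia_maculatus,(Enhydra_borealis,((Meleagris_orientalis,Bufo_montanus),(Sorghum_arenarius,(Larix_maculatus,(Turdus_arenarius,Musca_vulgaris)))))).
That clade contains 8 terminal taxa: Bufo_montanus, Enhydra_borealis, Escherichia_maculatus, Larix_maculatus, Meleagris_orientalis, Musca_vulgaris, Sorghum_arenarius, Turdus_arenarius.

8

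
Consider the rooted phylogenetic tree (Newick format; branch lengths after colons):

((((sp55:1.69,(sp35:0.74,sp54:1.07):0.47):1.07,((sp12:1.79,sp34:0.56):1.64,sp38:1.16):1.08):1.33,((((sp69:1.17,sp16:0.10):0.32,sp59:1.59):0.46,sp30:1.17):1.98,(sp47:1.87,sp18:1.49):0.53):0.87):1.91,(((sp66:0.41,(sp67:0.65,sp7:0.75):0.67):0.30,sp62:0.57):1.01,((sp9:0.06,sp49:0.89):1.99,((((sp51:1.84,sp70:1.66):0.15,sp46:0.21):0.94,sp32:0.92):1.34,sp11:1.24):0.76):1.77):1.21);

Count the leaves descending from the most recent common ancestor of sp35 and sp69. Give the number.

The MRCA of sp35 and sp69 is the node subtending (((sp55,(sp35,sp54)),((sp12,sp34),sp38)),((((sp69,sp16),sp59),sp30),(sp47,sp18))).
That clade contains 12 terminal taxa: sp12, sp16, sp18, sp30, sp34, sp35, sp38, sp47, sp54, sp55, sp59, sp69.

12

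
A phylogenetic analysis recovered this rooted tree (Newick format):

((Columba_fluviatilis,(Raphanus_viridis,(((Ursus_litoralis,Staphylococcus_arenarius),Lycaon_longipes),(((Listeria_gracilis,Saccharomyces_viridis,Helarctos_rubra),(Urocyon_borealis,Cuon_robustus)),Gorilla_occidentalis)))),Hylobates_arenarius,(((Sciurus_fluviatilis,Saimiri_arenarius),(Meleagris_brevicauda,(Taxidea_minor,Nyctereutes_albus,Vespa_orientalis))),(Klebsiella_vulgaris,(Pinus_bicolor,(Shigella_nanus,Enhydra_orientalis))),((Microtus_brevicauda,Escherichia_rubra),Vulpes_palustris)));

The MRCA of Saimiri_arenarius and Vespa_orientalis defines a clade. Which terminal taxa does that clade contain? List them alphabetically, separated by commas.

Tracing Saimiri_arenarius: it sits inside (Sciurus_fluviatilis,Saimiri_arenarius).
Tracing Vespa_orientalis: it sits inside (Taxidea_minor,Nyctereutes_albus,Vespa_orientalis).
The smallest clade enclosing both is ((Sciurus_fluviatilis,Saimiri_arenarius),(Meleagris_brevicauda,(Taxidea_minor,Nyctereutes_albus,Vespa_orientalis))); the answer is its 6 terminal taxa in alphabetical order.

Meleagris_brevicauda, Nyctereutes_albus, Saimiri_arenarius, Sciurus_fluviatilis, Taxidea_minor, Vespa_orientalis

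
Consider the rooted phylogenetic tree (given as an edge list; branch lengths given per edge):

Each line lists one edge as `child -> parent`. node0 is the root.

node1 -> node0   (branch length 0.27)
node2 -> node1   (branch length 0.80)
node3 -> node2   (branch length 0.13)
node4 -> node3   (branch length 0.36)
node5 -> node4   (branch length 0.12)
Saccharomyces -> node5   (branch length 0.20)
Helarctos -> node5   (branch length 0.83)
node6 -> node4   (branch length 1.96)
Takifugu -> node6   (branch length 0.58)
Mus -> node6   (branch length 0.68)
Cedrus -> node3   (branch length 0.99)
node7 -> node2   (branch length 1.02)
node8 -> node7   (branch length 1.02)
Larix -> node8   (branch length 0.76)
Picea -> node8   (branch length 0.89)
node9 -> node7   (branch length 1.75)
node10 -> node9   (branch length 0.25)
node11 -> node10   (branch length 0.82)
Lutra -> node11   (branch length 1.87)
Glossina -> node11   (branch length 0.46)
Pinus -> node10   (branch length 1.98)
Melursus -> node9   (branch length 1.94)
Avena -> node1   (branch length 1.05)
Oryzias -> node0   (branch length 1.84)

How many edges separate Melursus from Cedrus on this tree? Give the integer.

5

The MRCA of Melursus and Cedrus is the node subtending ((((Saccharomyces,Helarctos),(Takifugu,Mus)),Cedrus),((Larix,Picea),(((Lutra,Glossina),Pinus),Melursus))).
From Melursus up to that node: 3 branches. From Cedrus up to the same node: 2 branches. Total: 3 + 2 = 5.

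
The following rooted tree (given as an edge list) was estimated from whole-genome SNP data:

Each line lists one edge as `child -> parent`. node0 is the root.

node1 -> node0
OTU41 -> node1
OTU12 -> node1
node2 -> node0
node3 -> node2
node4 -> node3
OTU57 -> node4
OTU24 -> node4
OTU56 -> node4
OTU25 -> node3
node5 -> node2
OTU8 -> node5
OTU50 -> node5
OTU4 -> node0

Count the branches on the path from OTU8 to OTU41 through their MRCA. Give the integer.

The MRCA of OTU8 and OTU41 is the root of the tree.
From OTU8 up to that node: 3 branches. From OTU41 up to the same node: 2 branches. Total: 3 + 2 = 5.

5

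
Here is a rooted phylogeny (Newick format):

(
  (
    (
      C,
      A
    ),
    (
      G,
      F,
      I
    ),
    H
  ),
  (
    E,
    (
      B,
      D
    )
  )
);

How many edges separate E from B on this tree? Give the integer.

3

The MRCA of E and B is the node subtending (E,(B,D)).
From E up to that node: 1 branch. From B up to the same node: 2 branches. Total: 1 + 2 = 3.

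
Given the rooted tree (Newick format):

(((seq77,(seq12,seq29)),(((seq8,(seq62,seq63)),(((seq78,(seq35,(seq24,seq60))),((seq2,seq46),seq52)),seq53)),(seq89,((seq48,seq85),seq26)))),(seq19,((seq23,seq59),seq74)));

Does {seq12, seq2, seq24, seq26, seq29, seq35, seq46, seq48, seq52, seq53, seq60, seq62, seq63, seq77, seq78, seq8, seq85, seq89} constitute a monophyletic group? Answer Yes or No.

The most recent common ancestor of these taxa subtends ((seq77,(seq12,seq29)),(((seq8,(seq62,seq63)),(((seq78,(seq35,(seq24,seq60))),((seq2,seq46),seq52)),seq53)),(seq89,((seq48,seq85),seq26)))).
That clade has exactly 18 tips — every listed taxon and nothing else — so the group is monophyletic.

Yes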